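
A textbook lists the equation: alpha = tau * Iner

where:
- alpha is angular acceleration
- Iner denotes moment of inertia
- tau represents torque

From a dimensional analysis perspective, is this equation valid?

No

alpha (angular acceleration) has dimensions [T^-2].
Iner (moment of inertia) has dimensions [L^2 M].
tau (torque) has dimensions [L^2 M T^-2].

Left side: [T^-2]
Right side: [L^4 M^2 T^-2]

The two sides have different dimensions, so the equation is NOT dimensionally consistent.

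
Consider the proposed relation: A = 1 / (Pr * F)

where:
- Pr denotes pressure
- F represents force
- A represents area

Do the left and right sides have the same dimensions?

No

Pr (pressure) has dimensions [L^-1 M T^-2].
F (force) has dimensions [L M T^-2].
A (area) has dimensions [L^2].

Left side: [L^2]
Right side: [M^-2 T^4]

The two sides have different dimensions, so the equation is NOT dimensionally consistent.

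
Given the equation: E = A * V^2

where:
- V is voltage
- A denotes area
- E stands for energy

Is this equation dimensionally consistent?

No

V (voltage) has dimensions [I^-1 L^2 M T^-3].
A (area) has dimensions [L^2].
E (energy) has dimensions [L^2 M T^-2].

Left side: [L^2 M T^-2]
Right side: [I^-2 L^6 M^2 T^-6]

The two sides have different dimensions, so the equation is NOT dimensionally consistent.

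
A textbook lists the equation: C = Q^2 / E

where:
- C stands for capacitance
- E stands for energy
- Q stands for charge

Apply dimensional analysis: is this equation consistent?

Yes

C (capacitance) has dimensions [I^2 L^-2 M^-1 T^4].
E (energy) has dimensions [L^2 M T^-2].
Q (charge) has dimensions [I T].

Left side: [I^2 L^-2 M^-1 T^4]
Right side: [I^2 L^-2 M^-1 T^4]

Both sides have the same dimensions, so the equation is dimensionally consistent.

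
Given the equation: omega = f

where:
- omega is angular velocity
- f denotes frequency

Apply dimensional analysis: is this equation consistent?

Yes

omega (angular velocity) has dimensions [T^-1].
f (frequency) has dimensions [T^-1].

Left side: [T^-1]
Right side: [T^-1]

Both sides have the same dimensions, so the equation is dimensionally consistent.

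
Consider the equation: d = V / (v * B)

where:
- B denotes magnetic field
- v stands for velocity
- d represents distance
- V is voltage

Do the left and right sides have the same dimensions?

Yes

B (magnetic field) has dimensions [I^-1 M T^-2].
v (velocity) has dimensions [L T^-1].
d (distance) has dimensions [L].
V (voltage) has dimensions [I^-1 L^2 M T^-3].

Left side: [L]
Right side: [L]

Both sides have the same dimensions, so the equation is dimensionally consistent.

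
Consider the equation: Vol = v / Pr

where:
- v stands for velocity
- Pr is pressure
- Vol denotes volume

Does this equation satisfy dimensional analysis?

No

v (velocity) has dimensions [L T^-1].
Pr (pressure) has dimensions [L^-1 M T^-2].
Vol (volume) has dimensions [L^3].

Left side: [L^3]
Right side: [L^2 M^-1 T]

The two sides have different dimensions, so the equation is NOT dimensionally consistent.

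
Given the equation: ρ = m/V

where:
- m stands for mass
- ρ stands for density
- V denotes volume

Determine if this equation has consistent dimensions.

Yes

m (mass) has dimensions [M].
ρ (density) has dimensions [L^-3 M].
V (volume) has dimensions [L^3].

Left side: [L^-3 M]
Right side: [L^-3 M]

Both sides have the same dimensions, so the equation is dimensionally consistent.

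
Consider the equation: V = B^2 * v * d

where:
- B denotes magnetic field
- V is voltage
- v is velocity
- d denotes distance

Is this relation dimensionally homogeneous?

No

B (magnetic field) has dimensions [I^-1 M T^-2].
V (voltage) has dimensions [I^-1 L^2 M T^-3].
v (velocity) has dimensions [L T^-1].
d (distance) has dimensions [L].

Left side: [I^-1 L^2 M T^-3]
Right side: [I^-2 L^2 M^2 T^-5]

The two sides have different dimensions, so the equation is NOT dimensionally consistent.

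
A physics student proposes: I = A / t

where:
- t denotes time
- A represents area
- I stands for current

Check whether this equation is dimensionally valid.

No

t (time) has dimensions [T].
A (area) has dimensions [L^2].
I (current) has dimensions [I].

Left side: [I]
Right side: [L^2 T^-1]

The two sides have different dimensions, so the equation is NOT dimensionally consistent.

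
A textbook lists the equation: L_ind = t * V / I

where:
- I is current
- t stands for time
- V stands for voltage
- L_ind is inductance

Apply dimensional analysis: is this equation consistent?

Yes

I (current) has dimensions [I].
t (time) has dimensions [T].
V (voltage) has dimensions [I^-1 L^2 M T^-3].
L_ind (inductance) has dimensions [I^-2 L^2 M T^-2].

Left side: [I^-2 L^2 M T^-2]
Right side: [I^-2 L^2 M T^-2]

Both sides have the same dimensions, so the equation is dimensionally consistent.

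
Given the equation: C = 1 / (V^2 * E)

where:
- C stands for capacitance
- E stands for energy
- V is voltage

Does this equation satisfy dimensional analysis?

No

C (capacitance) has dimensions [I^2 L^-2 M^-1 T^4].
E (energy) has dimensions [L^2 M T^-2].
V (voltage) has dimensions [I^-1 L^2 M T^-3].

Left side: [I^2 L^-2 M^-1 T^4]
Right side: [I^2 L^-6 M^-3 T^8]

The two sides have different dimensions, so the equation is NOT dimensionally consistent.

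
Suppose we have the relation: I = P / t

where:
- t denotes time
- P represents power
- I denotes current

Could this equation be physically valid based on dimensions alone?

No

t (time) has dimensions [T].
P (power) has dimensions [L^2 M T^-3].
I (current) has dimensions [I].

Left side: [I]
Right side: [L^2 M T^-4]

The two sides have different dimensions, so the equation is NOT dimensionally consistent.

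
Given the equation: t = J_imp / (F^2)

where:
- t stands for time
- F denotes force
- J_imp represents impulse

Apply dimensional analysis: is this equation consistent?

No

t (time) has dimensions [T].
F (force) has dimensions [L M T^-2].
J_imp (impulse) has dimensions [L M T^-1].

Left side: [T]
Right side: [L^-1 M^-1 T^3]

The two sides have different dimensions, so the equation is NOT dimensionally consistent.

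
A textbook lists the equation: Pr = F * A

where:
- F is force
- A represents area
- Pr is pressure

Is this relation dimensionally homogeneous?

No

F (force) has dimensions [L M T^-2].
A (area) has dimensions [L^2].
Pr (pressure) has dimensions [L^-1 M T^-2].

Left side: [L^-1 M T^-2]
Right side: [L^3 M T^-2]

The two sides have different dimensions, so the equation is NOT dimensionally consistent.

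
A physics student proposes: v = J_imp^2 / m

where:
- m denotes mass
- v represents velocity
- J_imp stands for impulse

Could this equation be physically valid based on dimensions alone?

No

m (mass) has dimensions [M].
v (velocity) has dimensions [L T^-1].
J_imp (impulse) has dimensions [L M T^-1].

Left side: [L T^-1]
Right side: [L^2 M T^-2]

The two sides have different dimensions, so the equation is NOT dimensionally consistent.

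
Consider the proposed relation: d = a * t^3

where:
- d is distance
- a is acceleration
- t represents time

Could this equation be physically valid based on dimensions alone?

No

d (distance) has dimensions [L].
a (acceleration) has dimensions [L T^-2].
t (time) has dimensions [T].

Left side: [L]
Right side: [L T]

The two sides have different dimensions, so the equation is NOT dimensionally consistent.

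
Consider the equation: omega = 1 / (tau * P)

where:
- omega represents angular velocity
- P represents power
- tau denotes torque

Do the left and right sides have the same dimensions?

No

omega (angular velocity) has dimensions [T^-1].
P (power) has dimensions [L^2 M T^-3].
tau (torque) has dimensions [L^2 M T^-2].

Left side: [T^-1]
Right side: [L^-4 M^-2 T^5]

The two sides have different dimensions, so the equation is NOT dimensionally consistent.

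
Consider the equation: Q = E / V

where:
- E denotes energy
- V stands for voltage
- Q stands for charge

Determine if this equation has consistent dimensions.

Yes

E (energy) has dimensions [L^2 M T^-2].
V (voltage) has dimensions [I^-1 L^2 M T^-3].
Q (charge) has dimensions [I T].

Left side: [I T]
Right side: [I T]

Both sides have the same dimensions, so the equation is dimensionally consistent.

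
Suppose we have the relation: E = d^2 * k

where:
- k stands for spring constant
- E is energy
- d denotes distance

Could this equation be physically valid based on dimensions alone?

Yes

k (spring constant) has dimensions [M T^-2].
E (energy) has dimensions [L^2 M T^-2].
d (distance) has dimensions [L].

Left side: [L^2 M T^-2]
Right side: [L^2 M T^-2]

Both sides have the same dimensions, so the equation is dimensionally consistent.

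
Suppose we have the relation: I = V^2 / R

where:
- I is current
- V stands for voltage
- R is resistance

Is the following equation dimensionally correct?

No

I (current) has dimensions [I].
V (voltage) has dimensions [I^-1 L^2 M T^-3].
R (resistance) has dimensions [I^-2 L^2 M T^-3].

Left side: [I]
Right side: [L^2 M T^-3]

The two sides have different dimensions, so the equation is NOT dimensionally consistent.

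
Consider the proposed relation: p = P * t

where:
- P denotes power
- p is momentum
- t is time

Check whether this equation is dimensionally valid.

No

P (power) has dimensions [L^2 M T^-3].
p (momentum) has dimensions [L M T^-1].
t (time) has dimensions [T].

Left side: [L M T^-1]
Right side: [L^2 M T^-2]

The two sides have different dimensions, so the equation is NOT dimensionally consistent.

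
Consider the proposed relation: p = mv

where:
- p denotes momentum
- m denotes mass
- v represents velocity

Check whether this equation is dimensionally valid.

Yes

p (momentum) has dimensions [L M T^-1].
m (mass) has dimensions [M].
v (velocity) has dimensions [L T^-1].

Left side: [L M T^-1]
Right side: [L M T^-1]

Both sides have the same dimensions, so the equation is dimensionally consistent.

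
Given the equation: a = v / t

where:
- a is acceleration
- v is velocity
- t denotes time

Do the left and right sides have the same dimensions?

Yes

a (acceleration) has dimensions [L T^-2].
v (velocity) has dimensions [L T^-1].
t (time) has dimensions [T].

Left side: [L T^-2]
Right side: [L T^-2]

Both sides have the same dimensions, so the equation is dimensionally consistent.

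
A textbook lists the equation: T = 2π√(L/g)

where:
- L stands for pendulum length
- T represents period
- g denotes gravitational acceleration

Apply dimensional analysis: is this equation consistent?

Yes

L (pendulum length) has dimensions [L].
T (period) has dimensions [T].
g (gravitational acceleration) has dimensions [L T^-2].

Left side: [T]
Right side: [T]

Both sides have the same dimensions, so the equation is dimensionally consistent.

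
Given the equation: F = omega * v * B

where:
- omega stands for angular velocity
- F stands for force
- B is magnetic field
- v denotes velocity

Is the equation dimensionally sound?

No

omega (angular velocity) has dimensions [T^-1].
F (force) has dimensions [L M T^-2].
B (magnetic field) has dimensions [I^-1 M T^-2].
v (velocity) has dimensions [L T^-1].

Left side: [L M T^-2]
Right side: [I^-1 L M T^-4]

The two sides have different dimensions, so the equation is NOT dimensionally consistent.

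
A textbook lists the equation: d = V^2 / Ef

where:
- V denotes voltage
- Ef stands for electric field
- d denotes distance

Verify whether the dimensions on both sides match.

No

V (voltage) has dimensions [I^-1 L^2 M T^-3].
Ef (electric field) has dimensions [I^-1 L M T^-3].
d (distance) has dimensions [L].

Left side: [L]
Right side: [I^-1 L^3 M T^-3]

The two sides have different dimensions, so the equation is NOT dimensionally consistent.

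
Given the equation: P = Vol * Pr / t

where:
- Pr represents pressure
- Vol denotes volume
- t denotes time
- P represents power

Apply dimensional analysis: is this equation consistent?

Yes

Pr (pressure) has dimensions [L^-1 M T^-2].
Vol (volume) has dimensions [L^3].
t (time) has dimensions [T].
P (power) has dimensions [L^2 M T^-3].

Left side: [L^2 M T^-3]
Right side: [L^2 M T^-3]

Both sides have the same dimensions, so the equation is dimensionally consistent.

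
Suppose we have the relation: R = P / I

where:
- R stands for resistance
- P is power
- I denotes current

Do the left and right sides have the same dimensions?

No

R (resistance) has dimensions [I^-2 L^2 M T^-3].
P (power) has dimensions [L^2 M T^-3].
I (current) has dimensions [I].

Left side: [I^-2 L^2 M T^-3]
Right side: [I^-1 L^2 M T^-3]

The two sides have different dimensions, so the equation is NOT dimensionally consistent.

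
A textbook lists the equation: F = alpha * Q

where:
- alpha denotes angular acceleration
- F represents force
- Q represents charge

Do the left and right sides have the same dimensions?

No

alpha (angular acceleration) has dimensions [T^-2].
F (force) has dimensions [L M T^-2].
Q (charge) has dimensions [I T].

Left side: [L M T^-2]
Right side: [I T^-1]

The two sides have different dimensions, so the equation is NOT dimensionally consistent.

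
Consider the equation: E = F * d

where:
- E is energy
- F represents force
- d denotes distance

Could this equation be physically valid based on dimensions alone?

Yes

E (energy) has dimensions [L^2 M T^-2].
F (force) has dimensions [L M T^-2].
d (distance) has dimensions [L].

Left side: [L^2 M T^-2]
Right side: [L^2 M T^-2]

Both sides have the same dimensions, so the equation is dimensionally consistent.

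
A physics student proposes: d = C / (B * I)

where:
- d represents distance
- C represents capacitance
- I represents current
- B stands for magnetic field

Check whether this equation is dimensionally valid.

No

d (distance) has dimensions [L].
C (capacitance) has dimensions [I^2 L^-2 M^-1 T^4].
I (current) has dimensions [I].
B (magnetic field) has dimensions [I^-1 M T^-2].

Left side: [L]
Right side: [I^2 L^-2 M^-2 T^6]

The two sides have different dimensions, so the equation is NOT dimensionally consistent.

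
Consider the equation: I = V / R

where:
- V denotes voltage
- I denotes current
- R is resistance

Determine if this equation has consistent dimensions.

Yes

V (voltage) has dimensions [I^-1 L^2 M T^-3].
I (current) has dimensions [I].
R (resistance) has dimensions [I^-2 L^2 M T^-3].

Left side: [I]
Right side: [I]

Both sides have the same dimensions, so the equation is dimensionally consistent.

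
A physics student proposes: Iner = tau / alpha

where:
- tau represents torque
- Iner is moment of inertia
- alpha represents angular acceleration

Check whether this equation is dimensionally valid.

Yes

tau (torque) has dimensions [L^2 M T^-2].
Iner (moment of inertia) has dimensions [L^2 M].
alpha (angular acceleration) has dimensions [T^-2].

Left side: [L^2 M]
Right side: [L^2 M]

Both sides have the same dimensions, so the equation is dimensionally consistent.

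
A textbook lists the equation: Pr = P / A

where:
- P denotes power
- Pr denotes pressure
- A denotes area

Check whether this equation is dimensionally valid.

No

P (power) has dimensions [L^2 M T^-3].
Pr (pressure) has dimensions [L^-1 M T^-2].
A (area) has dimensions [L^2].

Left side: [L^-1 M T^-2]
Right side: [M T^-3]

The two sides have different dimensions, so the equation is NOT dimensionally consistent.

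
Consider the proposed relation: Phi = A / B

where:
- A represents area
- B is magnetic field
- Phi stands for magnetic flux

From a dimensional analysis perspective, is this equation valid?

No

A (area) has dimensions [L^2].
B (magnetic field) has dimensions [I^-1 M T^-2].
Phi (magnetic flux) has dimensions [I^-1 L^2 M T^-2].

Left side: [I^-1 L^2 M T^-2]
Right side: [I L^2 M^-1 T^2]

The two sides have different dimensions, so the equation is NOT dimensionally consistent.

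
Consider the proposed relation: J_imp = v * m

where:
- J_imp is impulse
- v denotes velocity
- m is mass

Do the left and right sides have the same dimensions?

Yes

J_imp (impulse) has dimensions [L M T^-1].
v (velocity) has dimensions [L T^-1].
m (mass) has dimensions [M].

Left side: [L M T^-1]
Right side: [L M T^-1]

Both sides have the same dimensions, so the equation is dimensionally consistent.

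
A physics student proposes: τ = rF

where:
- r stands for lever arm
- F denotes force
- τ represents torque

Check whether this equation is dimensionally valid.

Yes

r (lever arm) has dimensions [L].
F (force) has dimensions [L M T^-2].
τ (torque) has dimensions [L^2 M T^-2].

Left side: [L^2 M T^-2]
Right side: [L^2 M T^-2]

Both sides have the same dimensions, so the equation is dimensionally consistent.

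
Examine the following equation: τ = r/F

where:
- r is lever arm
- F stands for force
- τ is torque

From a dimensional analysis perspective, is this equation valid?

No

r (lever arm) has dimensions [L].
F (force) has dimensions [L M T^-2].
τ (torque) has dimensions [L^2 M T^-2].

Left side: [L^2 M T^-2]
Right side: [M^-1 T^2]

The two sides have different dimensions, so the equation is NOT dimensionally consistent.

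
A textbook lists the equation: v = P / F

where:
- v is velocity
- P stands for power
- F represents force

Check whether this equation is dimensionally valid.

Yes

v (velocity) has dimensions [L T^-1].
P (power) has dimensions [L^2 M T^-3].
F (force) has dimensions [L M T^-2].

Left side: [L T^-1]
Right side: [L T^-1]

Both sides have the same dimensions, so the equation is dimensionally consistent.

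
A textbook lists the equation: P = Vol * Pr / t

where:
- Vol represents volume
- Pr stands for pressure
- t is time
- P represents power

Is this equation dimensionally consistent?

Yes

Vol (volume) has dimensions [L^3].
Pr (pressure) has dimensions [L^-1 M T^-2].
t (time) has dimensions [T].
P (power) has dimensions [L^2 M T^-3].

Left side: [L^2 M T^-3]
Right side: [L^2 M T^-3]

Both sides have the same dimensions, so the equation is dimensionally consistent.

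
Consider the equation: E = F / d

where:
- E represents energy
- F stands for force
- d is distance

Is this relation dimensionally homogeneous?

No

E (energy) has dimensions [L^2 M T^-2].
F (force) has dimensions [L M T^-2].
d (distance) has dimensions [L].

Left side: [L^2 M T^-2]
Right side: [M T^-2]

The two sides have different dimensions, so the equation is NOT dimensionally consistent.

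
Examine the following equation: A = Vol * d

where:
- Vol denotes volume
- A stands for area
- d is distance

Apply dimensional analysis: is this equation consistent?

No

Vol (volume) has dimensions [L^3].
A (area) has dimensions [L^2].
d (distance) has dimensions [L].

Left side: [L^2]
Right side: [L^4]

The two sides have different dimensions, so the equation is NOT dimensionally consistent.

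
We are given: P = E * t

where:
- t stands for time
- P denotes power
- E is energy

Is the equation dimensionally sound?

No

t (time) has dimensions [T].
P (power) has dimensions [L^2 M T^-3].
E (energy) has dimensions [L^2 M T^-2].

Left side: [L^2 M T^-3]
Right side: [L^2 M T^-1]

The two sides have different dimensions, so the equation is NOT dimensionally consistent.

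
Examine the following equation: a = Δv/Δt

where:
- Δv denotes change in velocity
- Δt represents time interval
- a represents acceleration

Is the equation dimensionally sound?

Yes

Δv (change in velocity) has dimensions [L T^-1].
Δt (time interval) has dimensions [T].
a (acceleration) has dimensions [L T^-2].

Left side: [L T^-2]
Right side: [L T^-2]

Both sides have the same dimensions, so the equation is dimensionally consistent.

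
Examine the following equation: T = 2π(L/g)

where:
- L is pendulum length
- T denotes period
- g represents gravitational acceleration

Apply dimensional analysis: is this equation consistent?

No

L (pendulum length) has dimensions [L].
T (period) has dimensions [T].
g (gravitational acceleration) has dimensions [L T^-2].

Left side: [T]
Right side: [T^2]

The two sides have different dimensions, so the equation is NOT dimensionally consistent.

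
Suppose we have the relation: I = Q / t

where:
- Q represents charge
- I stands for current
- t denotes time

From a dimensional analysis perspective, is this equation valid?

Yes

Q (charge) has dimensions [I T].
I (current) has dimensions [I].
t (time) has dimensions [T].

Left side: [I]
Right side: [I]

Both sides have the same dimensions, so the equation is dimensionally consistent.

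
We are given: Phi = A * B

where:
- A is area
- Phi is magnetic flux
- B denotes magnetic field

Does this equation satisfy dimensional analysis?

Yes

A (area) has dimensions [L^2].
Phi (magnetic flux) has dimensions [I^-1 L^2 M T^-2].
B (magnetic field) has dimensions [I^-1 M T^-2].

Left side: [I^-1 L^2 M T^-2]
Right side: [I^-1 L^2 M T^-2]

Both sides have the same dimensions, so the equation is dimensionally consistent.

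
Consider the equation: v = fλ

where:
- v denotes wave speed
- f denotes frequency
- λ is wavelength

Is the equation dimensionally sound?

Yes

v (wave speed) has dimensions [L T^-1].
f (frequency) has dimensions [T^-1].
λ (wavelength) has dimensions [L].

Left side: [L T^-1]
Right side: [L T^-1]

Both sides have the same dimensions, so the equation is dimensionally consistent.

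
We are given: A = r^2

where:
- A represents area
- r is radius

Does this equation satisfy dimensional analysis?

Yes

A (area) has dimensions [L^2].
r (radius) has dimensions [L].

Left side: [L^2]
Right side: [L^2]

Both sides have the same dimensions, so the equation is dimensionally consistent.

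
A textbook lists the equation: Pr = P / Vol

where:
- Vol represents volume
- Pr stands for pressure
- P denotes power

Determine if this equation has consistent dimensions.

No

Vol (volume) has dimensions [L^3].
Pr (pressure) has dimensions [L^-1 M T^-2].
P (power) has dimensions [L^2 M T^-3].

Left side: [L^-1 M T^-2]
Right side: [L^-1 M T^-3]

The two sides have different dimensions, so the equation is NOT dimensionally consistent.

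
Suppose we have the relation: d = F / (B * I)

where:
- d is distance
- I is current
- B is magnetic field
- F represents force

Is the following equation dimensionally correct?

Yes

d (distance) has dimensions [L].
I (current) has dimensions [I].
B (magnetic field) has dimensions [I^-1 M T^-2].
F (force) has dimensions [L M T^-2].

Left side: [L]
Right side: [L]

Both sides have the same dimensions, so the equation is dimensionally consistent.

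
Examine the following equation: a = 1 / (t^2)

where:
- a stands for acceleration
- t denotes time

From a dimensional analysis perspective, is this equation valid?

No

a (acceleration) has dimensions [L T^-2].
t (time) has dimensions [T].

Left side: [L T^-2]
Right side: [T^-2]

The two sides have different dimensions, so the equation is NOT dimensionally consistent.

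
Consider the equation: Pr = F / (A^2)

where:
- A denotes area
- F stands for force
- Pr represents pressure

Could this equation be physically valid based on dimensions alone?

No

A (area) has dimensions [L^2].
F (force) has dimensions [L M T^-2].
Pr (pressure) has dimensions [L^-1 M T^-2].

Left side: [L^-1 M T^-2]
Right side: [L^-3 M T^-2]

The two sides have different dimensions, so the equation is NOT dimensionally consistent.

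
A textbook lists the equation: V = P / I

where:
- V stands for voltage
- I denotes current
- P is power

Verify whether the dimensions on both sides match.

Yes

V (voltage) has dimensions [I^-1 L^2 M T^-3].
I (current) has dimensions [I].
P (power) has dimensions [L^2 M T^-3].

Left side: [I^-1 L^2 M T^-3]
Right side: [I^-1 L^2 M T^-3]

Both sides have the same dimensions, so the equation is dimensionally consistent.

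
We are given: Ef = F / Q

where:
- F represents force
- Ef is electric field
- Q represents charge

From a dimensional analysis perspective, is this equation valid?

Yes

F (force) has dimensions [L M T^-2].
Ef (electric field) has dimensions [I^-1 L M T^-3].
Q (charge) has dimensions [I T].

Left side: [I^-1 L M T^-3]
Right side: [I^-1 L M T^-3]

Both sides have the same dimensions, so the equation is dimensionally consistent.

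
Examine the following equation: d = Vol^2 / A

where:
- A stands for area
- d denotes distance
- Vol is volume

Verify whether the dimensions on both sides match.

No

A (area) has dimensions [L^2].
d (distance) has dimensions [L].
Vol (volume) has dimensions [L^3].

Left side: [L]
Right side: [L^4]

The two sides have different dimensions, so the equation is NOT dimensionally consistent.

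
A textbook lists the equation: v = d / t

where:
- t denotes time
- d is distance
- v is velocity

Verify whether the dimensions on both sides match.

Yes

t (time) has dimensions [T].
d (distance) has dimensions [L].
v (velocity) has dimensions [L T^-1].

Left side: [L T^-1]
Right side: [L T^-1]

Both sides have the same dimensions, so the equation is dimensionally consistent.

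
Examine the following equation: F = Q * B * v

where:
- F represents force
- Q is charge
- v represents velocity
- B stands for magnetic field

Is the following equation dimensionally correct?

Yes

F (force) has dimensions [L M T^-2].
Q (charge) has dimensions [I T].
v (velocity) has dimensions [L T^-1].
B (magnetic field) has dimensions [I^-1 M T^-2].

Left side: [L M T^-2]
Right side: [L M T^-2]

Both sides have the same dimensions, so the equation is dimensionally consistent.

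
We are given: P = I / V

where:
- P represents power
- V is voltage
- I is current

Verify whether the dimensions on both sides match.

No

P (power) has dimensions [L^2 M T^-3].
V (voltage) has dimensions [I^-1 L^2 M T^-3].
I (current) has dimensions [I].

Left side: [L^2 M T^-3]
Right side: [I^2 L^-2 M^-1 T^3]

The two sides have different dimensions, so the equation is NOT dimensionally consistent.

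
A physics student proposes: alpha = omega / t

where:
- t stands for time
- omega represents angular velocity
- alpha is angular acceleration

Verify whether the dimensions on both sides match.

Yes

t (time) has dimensions [T].
omega (angular velocity) has dimensions [T^-1].
alpha (angular acceleration) has dimensions [T^-2].

Left side: [T^-2]
Right side: [T^-2]

Both sides have the same dimensions, so the equation is dimensionally consistent.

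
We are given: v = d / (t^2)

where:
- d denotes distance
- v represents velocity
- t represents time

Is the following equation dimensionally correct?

No

d (distance) has dimensions [L].
v (velocity) has dimensions [L T^-1].
t (time) has dimensions [T].

Left side: [L T^-1]
Right side: [L T^-2]

The two sides have different dimensions, so the equation is NOT dimensionally consistent.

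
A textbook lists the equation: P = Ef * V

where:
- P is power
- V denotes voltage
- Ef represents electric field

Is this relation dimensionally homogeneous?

No

P (power) has dimensions [L^2 M T^-3].
V (voltage) has dimensions [I^-1 L^2 M T^-3].
Ef (electric field) has dimensions [I^-1 L M T^-3].

Left side: [L^2 M T^-3]
Right side: [I^-2 L^3 M^2 T^-6]

The two sides have different dimensions, so the equation is NOT dimensionally consistent.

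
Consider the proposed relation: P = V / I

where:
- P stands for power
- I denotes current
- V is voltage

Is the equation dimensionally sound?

No

P (power) has dimensions [L^2 M T^-3].
I (current) has dimensions [I].
V (voltage) has dimensions [I^-1 L^2 M T^-3].

Left side: [L^2 M T^-3]
Right side: [I^-2 L^2 M T^-3]

The two sides have different dimensions, so the equation is NOT dimensionally consistent.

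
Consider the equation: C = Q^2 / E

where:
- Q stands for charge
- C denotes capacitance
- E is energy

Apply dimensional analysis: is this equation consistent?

Yes

Q (charge) has dimensions [I T].
C (capacitance) has dimensions [I^2 L^-2 M^-1 T^4].
E (energy) has dimensions [L^2 M T^-2].

Left side: [I^2 L^-2 M^-1 T^4]
Right side: [I^2 L^-2 M^-1 T^4]

Both sides have the same dimensions, so the equation is dimensionally consistent.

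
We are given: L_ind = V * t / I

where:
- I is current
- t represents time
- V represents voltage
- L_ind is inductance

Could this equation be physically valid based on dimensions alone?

Yes

I (current) has dimensions [I].
t (time) has dimensions [T].
V (voltage) has dimensions [I^-1 L^2 M T^-3].
L_ind (inductance) has dimensions [I^-2 L^2 M T^-2].

Left side: [I^-2 L^2 M T^-2]
Right side: [I^-2 L^2 M T^-2]

Both sides have the same dimensions, so the equation is dimensionally consistent.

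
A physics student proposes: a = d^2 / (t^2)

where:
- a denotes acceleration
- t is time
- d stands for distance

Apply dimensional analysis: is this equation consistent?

No

a (acceleration) has dimensions [L T^-2].
t (time) has dimensions [T].
d (distance) has dimensions [L].

Left side: [L T^-2]
Right side: [L^2 T^-2]

The two sides have different dimensions, so the equation is NOT dimensionally consistent.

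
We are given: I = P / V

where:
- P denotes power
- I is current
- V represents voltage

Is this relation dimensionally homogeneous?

Yes

P (power) has dimensions [L^2 M T^-3].
I (current) has dimensions [I].
V (voltage) has dimensions [I^-1 L^2 M T^-3].

Left side: [I]
Right side: [I]

Both sides have the same dimensions, so the equation is dimensionally consistent.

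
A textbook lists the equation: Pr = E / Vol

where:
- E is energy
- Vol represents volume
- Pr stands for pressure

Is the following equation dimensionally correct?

Yes

E (energy) has dimensions [L^2 M T^-2].
Vol (volume) has dimensions [L^3].
Pr (pressure) has dimensions [L^-1 M T^-2].

Left side: [L^-1 M T^-2]
Right side: [L^-1 M T^-2]

Both sides have the same dimensions, so the equation is dimensionally consistent.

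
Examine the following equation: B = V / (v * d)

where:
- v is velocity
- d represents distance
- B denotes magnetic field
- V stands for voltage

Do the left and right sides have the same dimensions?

Yes

v (velocity) has dimensions [L T^-1].
d (distance) has dimensions [L].
B (magnetic field) has dimensions [I^-1 M T^-2].
V (voltage) has dimensions [I^-1 L^2 M T^-3].

Left side: [I^-1 M T^-2]
Right side: [I^-1 M T^-2]

Both sides have the same dimensions, so the equation is dimensionally consistent.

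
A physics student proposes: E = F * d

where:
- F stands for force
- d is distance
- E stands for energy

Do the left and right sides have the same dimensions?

Yes

F (force) has dimensions [L M T^-2].
d (distance) has dimensions [L].
E (energy) has dimensions [L^2 M T^-2].

Left side: [L^2 M T^-2]
Right side: [L^2 M T^-2]

Both sides have the same dimensions, so the equation is dimensionally consistent.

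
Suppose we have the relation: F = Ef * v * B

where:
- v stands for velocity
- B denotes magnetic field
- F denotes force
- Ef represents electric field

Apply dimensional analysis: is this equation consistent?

No

v (velocity) has dimensions [L T^-1].
B (magnetic field) has dimensions [I^-1 M T^-2].
F (force) has dimensions [L M T^-2].
Ef (electric field) has dimensions [I^-1 L M T^-3].

Left side: [L M T^-2]
Right side: [I^-2 L^2 M^2 T^-6]

The two sides have different dimensions, so the equation is NOT dimensionally consistent.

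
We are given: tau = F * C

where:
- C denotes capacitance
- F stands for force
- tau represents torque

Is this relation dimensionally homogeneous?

No

C (capacitance) has dimensions [I^2 L^-2 M^-1 T^4].
F (force) has dimensions [L M T^-2].
tau (torque) has dimensions [L^2 M T^-2].

Left side: [L^2 M T^-2]
Right side: [I^2 L^-1 T^2]

The two sides have different dimensions, so the equation is NOT dimensionally consistent.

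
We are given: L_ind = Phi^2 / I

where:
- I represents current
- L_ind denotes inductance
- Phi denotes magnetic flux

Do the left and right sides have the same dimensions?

No

I (current) has dimensions [I].
L_ind (inductance) has dimensions [I^-2 L^2 M T^-2].
Phi (magnetic flux) has dimensions [I^-1 L^2 M T^-2].

Left side: [I^-2 L^2 M T^-2]
Right side: [I^-3 L^4 M^2 T^-4]

The two sides have different dimensions, so the equation is NOT dimensionally consistent.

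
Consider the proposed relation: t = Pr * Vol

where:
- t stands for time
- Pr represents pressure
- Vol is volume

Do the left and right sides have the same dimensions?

No

t (time) has dimensions [T].
Pr (pressure) has dimensions [L^-1 M T^-2].
Vol (volume) has dimensions [L^3].

Left side: [T]
Right side: [L^2 M T^-2]

The two sides have different dimensions, so the equation is NOT dimensionally consistent.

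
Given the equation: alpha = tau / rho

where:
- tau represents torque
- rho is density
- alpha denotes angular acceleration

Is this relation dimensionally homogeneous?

No

tau (torque) has dimensions [L^2 M T^-2].
rho (density) has dimensions [L^-3 M].
alpha (angular acceleration) has dimensions [T^-2].

Left side: [T^-2]
Right side: [L^5 T^-2]

The two sides have different dimensions, so the equation is NOT dimensionally consistent.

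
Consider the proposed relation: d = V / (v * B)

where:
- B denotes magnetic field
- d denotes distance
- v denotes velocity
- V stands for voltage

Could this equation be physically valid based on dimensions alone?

Yes

B (magnetic field) has dimensions [I^-1 M T^-2].
d (distance) has dimensions [L].
v (velocity) has dimensions [L T^-1].
V (voltage) has dimensions [I^-1 L^2 M T^-3].

Left side: [L]
Right side: [L]

Both sides have the same dimensions, so the equation is dimensionally consistent.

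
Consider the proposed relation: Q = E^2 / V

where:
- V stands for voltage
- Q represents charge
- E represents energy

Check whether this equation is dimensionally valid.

No

V (voltage) has dimensions [I^-1 L^2 M T^-3].
Q (charge) has dimensions [I T].
E (energy) has dimensions [L^2 M T^-2].

Left side: [I T]
Right side: [I L^2 M T^-1]

The two sides have different dimensions, so the equation is NOT dimensionally consistent.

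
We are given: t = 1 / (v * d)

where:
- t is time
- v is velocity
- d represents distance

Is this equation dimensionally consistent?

No

t (time) has dimensions [T].
v (velocity) has dimensions [L T^-1].
d (distance) has dimensions [L].

Left side: [T]
Right side: [L^-2 T]

The two sides have different dimensions, so the equation is NOT dimensionally consistent.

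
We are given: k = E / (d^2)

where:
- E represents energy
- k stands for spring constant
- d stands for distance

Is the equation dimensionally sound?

Yes

E (energy) has dimensions [L^2 M T^-2].
k (spring constant) has dimensions [M T^-2].
d (distance) has dimensions [L].

Left side: [M T^-2]
Right side: [M T^-2]

Both sides have the same dimensions, so the equation is dimensionally consistent.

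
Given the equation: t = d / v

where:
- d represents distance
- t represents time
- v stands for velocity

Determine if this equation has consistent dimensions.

Yes

d (distance) has dimensions [L].
t (time) has dimensions [T].
v (velocity) has dimensions [L T^-1].

Left side: [T]
Right side: [T]

Both sides have the same dimensions, so the equation is dimensionally consistent.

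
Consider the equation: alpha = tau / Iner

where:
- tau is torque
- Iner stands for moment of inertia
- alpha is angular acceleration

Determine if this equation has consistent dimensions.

Yes

tau (torque) has dimensions [L^2 M T^-2].
Iner (moment of inertia) has dimensions [L^2 M].
alpha (angular acceleration) has dimensions [T^-2].

Left side: [T^-2]
Right side: [T^-2]

Both sides have the same dimensions, so the equation is dimensionally consistent.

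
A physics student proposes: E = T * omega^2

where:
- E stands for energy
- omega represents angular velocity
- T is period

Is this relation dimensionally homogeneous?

No

E (energy) has dimensions [L^2 M T^-2].
omega (angular velocity) has dimensions [T^-1].
T (period) has dimensions [T].

Left side: [L^2 M T^-2]
Right side: [T^-1]

The two sides have different dimensions, so the equation is NOT dimensionally consistent.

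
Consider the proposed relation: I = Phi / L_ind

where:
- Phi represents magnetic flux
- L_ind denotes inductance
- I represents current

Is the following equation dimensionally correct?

Yes

Phi (magnetic flux) has dimensions [I^-1 L^2 M T^-2].
L_ind (inductance) has dimensions [I^-2 L^2 M T^-2].
I (current) has dimensions [I].

Left side: [I]
Right side: [I]

Both sides have the same dimensions, so the equation is dimensionally consistent.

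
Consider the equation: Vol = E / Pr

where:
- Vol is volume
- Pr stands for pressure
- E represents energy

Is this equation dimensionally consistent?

Yes

Vol (volume) has dimensions [L^3].
Pr (pressure) has dimensions [L^-1 M T^-2].
E (energy) has dimensions [L^2 M T^-2].

Left side: [L^3]
Right side: [L^3]

Both sides have the same dimensions, so the equation is dimensionally consistent.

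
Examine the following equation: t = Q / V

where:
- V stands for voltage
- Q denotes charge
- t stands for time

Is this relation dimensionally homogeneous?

No

V (voltage) has dimensions [I^-1 L^2 M T^-3].
Q (charge) has dimensions [I T].
t (time) has dimensions [T].

Left side: [T]
Right side: [I^2 L^-2 M^-1 T^4]

The two sides have different dimensions, so the equation is NOT dimensionally consistent.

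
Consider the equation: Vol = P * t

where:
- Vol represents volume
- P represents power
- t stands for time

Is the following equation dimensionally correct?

No

Vol (volume) has dimensions [L^3].
P (power) has dimensions [L^2 M T^-3].
t (time) has dimensions [T].

Left side: [L^3]
Right side: [L^2 M T^-2]

The two sides have different dimensions, so the equation is NOT dimensionally consistent.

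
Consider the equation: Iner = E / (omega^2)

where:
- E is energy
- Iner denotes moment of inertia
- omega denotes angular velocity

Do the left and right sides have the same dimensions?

Yes

E (energy) has dimensions [L^2 M T^-2].
Iner (moment of inertia) has dimensions [L^2 M].
omega (angular velocity) has dimensions [T^-1].

Left side: [L^2 M]
Right side: [L^2 M]

Both sides have the same dimensions, so the equation is dimensionally consistent.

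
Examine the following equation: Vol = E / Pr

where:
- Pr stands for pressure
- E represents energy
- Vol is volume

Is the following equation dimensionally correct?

Yes

Pr (pressure) has dimensions [L^-1 M T^-2].
E (energy) has dimensions [L^2 M T^-2].
Vol (volume) has dimensions [L^3].

Left side: [L^3]
Right side: [L^3]

Both sides have the same dimensions, so the equation is dimensionally consistent.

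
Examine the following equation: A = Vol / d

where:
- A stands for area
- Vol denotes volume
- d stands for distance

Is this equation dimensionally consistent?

Yes

A (area) has dimensions [L^2].
Vol (volume) has dimensions [L^3].
d (distance) has dimensions [L].

Left side: [L^2]
Right side: [L^2]

Both sides have the same dimensions, so the equation is dimensionally consistent.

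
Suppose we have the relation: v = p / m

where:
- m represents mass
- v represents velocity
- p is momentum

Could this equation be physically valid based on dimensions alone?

Yes

m (mass) has dimensions [M].
v (velocity) has dimensions [L T^-1].
p (momentum) has dimensions [L M T^-1].

Left side: [L T^-1]
Right side: [L T^-1]

Both sides have the same dimensions, so the equation is dimensionally consistent.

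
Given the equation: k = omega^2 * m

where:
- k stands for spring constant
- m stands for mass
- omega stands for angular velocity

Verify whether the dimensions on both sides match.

Yes

k (spring constant) has dimensions [M T^-2].
m (mass) has dimensions [M].
omega (angular velocity) has dimensions [T^-1].

Left side: [M T^-2]
Right side: [M T^-2]

Both sides have the same dimensions, so the equation is dimensionally consistent.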